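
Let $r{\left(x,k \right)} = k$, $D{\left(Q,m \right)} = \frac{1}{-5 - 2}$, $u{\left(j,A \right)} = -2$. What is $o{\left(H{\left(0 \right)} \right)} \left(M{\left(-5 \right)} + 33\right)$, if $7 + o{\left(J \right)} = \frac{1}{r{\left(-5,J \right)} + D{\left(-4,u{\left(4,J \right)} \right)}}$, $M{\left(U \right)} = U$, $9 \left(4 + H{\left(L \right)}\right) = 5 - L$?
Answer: $- \frac{23030}{113} \approx -203.81$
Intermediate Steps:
$D{\left(Q,m \right)} = - \frac{1}{7}$ ($D{\left(Q,m \right)} = \frac{1}{-7} = - \frac{1}{7}$)
$H{\left(L \right)} = - \frac{31}{9} - \frac{L}{9}$ ($H{\left(L \right)} = -4 + \frac{5 - L}{9} = -4 - \left(- \frac{5}{9} + \frac{L}{9}\right) = - \frac{31}{9} - \frac{L}{9}$)
$o{\left(J \right)} = -7 + \frac{1}{- \frac{1}{7} + J}$ ($o{\left(J \right)} = -7 + \frac{1}{J - \frac{1}{7}} = -7 + \frac{1}{- \frac{1}{7} + J}$)
$o{\left(H{\left(0 \right)} \right)} \left(M{\left(-5 \right)} + 33\right) = \frac{7 \left(2 - 7 \left(- \frac{31}{9} - 0\right)\right)}{-1 + 7 \left(- \frac{31}{9} - 0\right)} \left(-5 + 33\right) = \frac{7 \left(2 - 7 \left(- \frac{31}{9} + 0\right)\right)}{-1 + 7 \left(- \frac{31}{9} + 0\right)} 28 = \frac{7 \left(2 - - \frac{217}{9}\right)}{-1 + 7 \left(- \frac{31}{9}\right)} 28 = \frac{7 \left(2 + \frac{217}{9}\right)}{-1 - \frac{217}{9}} \cdot 28 = 7 \frac{1}{- \frac{226}{9}} \cdot \frac{235}{9} \cdot 28 = 7 \left(- \frac{9}{226}\right) \frac{235}{9} \cdot 28 = \left(- \frac{1645}{226}\right) 28 = - \frac{23030}{113}$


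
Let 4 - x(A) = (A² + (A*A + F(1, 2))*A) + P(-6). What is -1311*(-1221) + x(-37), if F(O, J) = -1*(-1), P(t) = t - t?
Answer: 1650056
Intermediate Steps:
P(t) = 0
F(O, J) = 1
x(A) = 4 - A² - A*(1 + A²) (x(A) = 4 - ((A² + (A*A + 1)*A) + 0) = 4 - ((A² + (A² + 1)*A) + 0) = 4 - ((A² + (1 + A²)*A) + 0) = 4 - ((A² + A*(1 + A²)) + 0) = 4 - (A² + A*(1 + A²)) = 4 + (-A² - A*(1 + A²)) = 4 - A² - A*(1 + A²))
-1311*(-1221) + x(-37) = -1311*(-1221) + (4 - 1*(-37) - 1*(-37)² - 1*(-37)³) = 1600731 + (4 + 37 - 1*1369 - 1*(-50653)) = 1600731 + (4 + 37 - 1369 + 50653) = 1600731 + 49325 = 1650056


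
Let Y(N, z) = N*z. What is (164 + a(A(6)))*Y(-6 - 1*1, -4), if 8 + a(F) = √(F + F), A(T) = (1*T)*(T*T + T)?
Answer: 4368 + 168*√14 ≈ 4996.6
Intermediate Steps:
A(T) = T*(T + T²) (A(T) = T*(T² + T) = T*(T + T²))
a(F) = -8 + √2*√F (a(F) = -8 + √(F + F) = -8 + √(2*F) = -8 + √2*√F)
(164 + a(A(6)))*Y(-6 - 1*1, -4) = (164 + (-8 + √2*√(6²*(1 + 6))))*((-6 - 1*1)*(-4)) = (164 + (-8 + √2*√(36*7)))*((-6 - 1)*(-4)) = (164 + (-8 + √2*√252))*(-7*(-4)) = (164 + (-8 + √2*(6*√7)))*28 = (164 + (-8 + 6*√14))*28 = (156 + 6*√14)*28 = 4368 + 168*√14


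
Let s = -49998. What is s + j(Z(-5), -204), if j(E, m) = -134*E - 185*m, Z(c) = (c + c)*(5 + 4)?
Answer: -198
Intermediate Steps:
Z(c) = 18*c (Z(c) = (2*c)*9 = 18*c)
j(E, m) = -185*m - 134*E
s + j(Z(-5), -204) = -49998 + (-185*(-204) - 2412*(-5)) = -49998 + (37740 - 134*(-90)) = -49998 + (37740 + 12060) = -49998 + 49800 = -198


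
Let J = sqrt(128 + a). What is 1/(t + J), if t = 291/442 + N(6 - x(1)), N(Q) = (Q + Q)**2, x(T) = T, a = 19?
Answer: 19665022/1950730573 - 1367548*sqrt(3)/1950730573 ≈ 0.0088666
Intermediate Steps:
N(Q) = 4*Q**2 (N(Q) = (2*Q)**2 = 4*Q**2)
t = 44491/442 (t = 291/442 + 4*(6 - 1*1)**2 = 291*(1/442) + 4*(6 - 1)**2 = 291/442 + 4*5**2 = 291/442 + 4*25 = 291/442 + 100 = 44491/442 ≈ 100.66)
J = 7*sqrt(3) (J = sqrt(128 + 19) = sqrt(147) = 7*sqrt(3) ≈ 12.124)
1/(t + J) = 1/(44491/442 + 7*sqrt(3))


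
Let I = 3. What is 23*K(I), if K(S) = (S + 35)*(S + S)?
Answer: 5244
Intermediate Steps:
K(S) = 2*S*(35 + S) (K(S) = (35 + S)*(2*S) = 2*S*(35 + S))
23*K(I) = 23*(2*3*(35 + 3)) = 23*(2*3*38) = 23*228 = 5244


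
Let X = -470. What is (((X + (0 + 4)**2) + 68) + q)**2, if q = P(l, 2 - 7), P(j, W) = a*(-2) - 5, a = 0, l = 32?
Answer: 152881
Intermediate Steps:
P(j, W) = -5 (P(j, W) = 0*(-2) - 5 = 0 - 5 = -5)
q = -5
(((X + (0 + 4)**2) + 68) + q)**2 = (((-470 + (0 + 4)**2) + 68) - 5)**2 = (((-470 + 4**2) + 68) - 5)**2 = (((-470 + 16) + 68) - 5)**2 = ((-454 + 68) - 5)**2 = (-386 - 5)**2 = (-391)**2 = 152881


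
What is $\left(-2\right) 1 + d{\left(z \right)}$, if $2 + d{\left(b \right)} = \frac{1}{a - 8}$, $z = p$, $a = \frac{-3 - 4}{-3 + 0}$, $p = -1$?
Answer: $- \frac{71}{17} \approx -4.1765$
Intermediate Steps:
$a = \frac{7}{3}$ ($a = - \frac{7}{-3} = \left(-7\right) \left(- \frac{1}{3}\right) = \frac{7}{3} \approx 2.3333$)
$z = -1$
$d{\left(b \right)} = - \frac{37}{17}$ ($d{\left(b \right)} = -2 + \frac{1}{\frac{7}{3} - 8} = -2 + \frac{1}{- \frac{17}{3}} = -2 - \frac{3}{17} = - \frac{37}{17}$)
$\left(-2\right) 1 + d{\left(z \right)} = \left(-2\right) 1 - \frac{37}{17} = -2 - \frac{37}{17} = - \frac{71}{17}$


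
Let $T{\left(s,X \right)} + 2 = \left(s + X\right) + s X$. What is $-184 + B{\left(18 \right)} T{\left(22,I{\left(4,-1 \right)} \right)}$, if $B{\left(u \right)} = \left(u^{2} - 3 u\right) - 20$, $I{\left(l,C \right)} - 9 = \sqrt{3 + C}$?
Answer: $56566 + 5750 \sqrt{2} \approx 64698.0$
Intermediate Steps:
$I{\left(l,C \right)} = 9 + \sqrt{3 + C}$
$B{\left(u \right)} = -20 + u^{2} - 3 u$
$T{\left(s,X \right)} = -2 + X + s + X s$ ($T{\left(s,X \right)} = -2 + \left(\left(s + X\right) + s X\right) = -2 + \left(\left(X + s\right) + X s\right) = -2 + \left(X + s + X s\right) = -2 + X + s + X s$)
$-184 + B{\left(18 \right)} T{\left(22,I{\left(4,-1 \right)} \right)} = -184 + \left(-20 + 18^{2} - 54\right) \left(-2 + \left(9 + \sqrt{3 - 1}\right) + 22 + \left(9 + \sqrt{3 - 1}\right) 22\right) = -184 + \left(-20 + 324 - 54\right) \left(-2 + \left(9 + \sqrt{2}\right) + 22 + \left(9 + \sqrt{2}\right) 22\right) = -184 + 250 \left(-2 + \left(9 + \sqrt{2}\right) + 22 + \left(198 + 22 \sqrt{2}\right)\right) = -184 + 250 \left(227 + 23 \sqrt{2}\right) = -184 + \left(56750 + 5750 \sqrt{2}\right) = 56566 + 5750 \sqrt{2}$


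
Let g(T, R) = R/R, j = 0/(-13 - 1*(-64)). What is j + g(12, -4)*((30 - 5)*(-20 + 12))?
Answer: -200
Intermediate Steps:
j = 0 (j = 0/(-13 + 64) = 0/51 = 0*(1/51) = 0)
g(T, R) = 1
j + g(12, -4)*((30 - 5)*(-20 + 12)) = 0 + 1*((30 - 5)*(-20 + 12)) = 0 + 1*(25*(-8)) = 0 + 1*(-200) = 0 - 200 = -200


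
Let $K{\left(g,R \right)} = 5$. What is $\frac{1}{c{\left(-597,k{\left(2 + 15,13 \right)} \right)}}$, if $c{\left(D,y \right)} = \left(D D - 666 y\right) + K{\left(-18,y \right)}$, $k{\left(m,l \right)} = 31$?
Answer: $\frac{1}{335768} \approx 2.9782 \cdot 10^{-6}$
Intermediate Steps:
$c{\left(D,y \right)} = 5 + D^{2} - 666 y$ ($c{\left(D,y \right)} = \left(D D - 666 y\right) + 5 = \left(D^{2} - 666 y\right) + 5 = 5 + D^{2} - 666 y$)
$\frac{1}{c{\left(-597,k{\left(2 + 15,13 \right)} \right)}} = \frac{1}{5 + \left(-597\right)^{2} - 20646} = \frac{1}{5 + 356409 - 20646} = \frac{1}{335768}$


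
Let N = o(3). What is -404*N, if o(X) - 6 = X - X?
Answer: -2424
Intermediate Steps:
o(X) = 6 (o(X) = 6 + (X - X) = 6 + 0 = 6)
N = 6
-404*N = -404*6 = -2424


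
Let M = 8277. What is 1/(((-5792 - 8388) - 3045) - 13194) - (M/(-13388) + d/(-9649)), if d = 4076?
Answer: 4089226604547/3929551120228 ≈ 1.0406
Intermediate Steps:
1/(((-5792 - 8388) - 3045) - 13194) - (M/(-13388) + d/(-9649)) = 1/(((-5792 - 8388) - 3045) - 13194) - (8277/(-13388) + 4076/(-9649)) = 1/((-14180 - 3045) - 13194) - (8277*(-1/13388) + 4076*(-1/9649)) = 1/(-17225 - 13194) - (-8277/13388 - 4076/9649) = 1/(-30419) - 1*(-134434261/129180812) = -1/30419 + 134434261/129180812 = 4089226604547/3929551120228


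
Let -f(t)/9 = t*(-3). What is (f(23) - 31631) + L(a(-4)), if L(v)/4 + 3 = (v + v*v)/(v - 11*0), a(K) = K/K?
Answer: -31014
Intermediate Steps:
a(K) = 1
L(v) = -12 + 4*(v + v²)/v (L(v) = -12 + 4*((v + v*v)/(v - 11*0)) = -12 + 4*((v + v²)/(v + 0)) = -12 + 4*((v + v²)/v) = -12 + 4*(v + v²)/v)
f(t) = 27*t (f(t) = -9*t*(-3) = -(-27)*t = 27*t)
(f(23) - 31631) + L(a(-4)) = (27*23 - 31631) + (-8 + 4*1) = (621 - 31631) + (-8 + 4) = -31010 - 4 = -31014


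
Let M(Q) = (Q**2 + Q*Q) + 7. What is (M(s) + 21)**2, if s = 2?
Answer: 1296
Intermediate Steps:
M(Q) = 7 + 2*Q**2 (M(Q) = (Q**2 + Q**2) + 7 = 2*Q**2 + 7 = 7 + 2*Q**2)
(M(s) + 21)**2 = ((7 + 2*2**2) + 21)**2 = ((7 + 2*4) + 21)**2 = ((7 + 8) + 21)**2 = (15 + 21)**2 = 36**2 = 1296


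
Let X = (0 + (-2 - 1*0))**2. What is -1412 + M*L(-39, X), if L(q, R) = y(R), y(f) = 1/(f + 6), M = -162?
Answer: -7141/5 ≈ -1428.2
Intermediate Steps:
y(f) = 1/(6 + f)
X = 4 (X = (0 + (-2 + 0))**2 = (0 - 2)**2 = (-2)**2 = 4)
L(q, R) = 1/(6 + R)
-1412 + M*L(-39, X) = -1412 - 162/(6 + 4) = -1412 - 162/10 = -1412 - 162*1/10 = -1412 - 81/5 = -7141/5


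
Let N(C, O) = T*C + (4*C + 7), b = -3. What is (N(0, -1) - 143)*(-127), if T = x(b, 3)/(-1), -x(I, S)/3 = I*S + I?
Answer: 17272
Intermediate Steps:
x(I, S) = -3*I - 3*I*S (x(I, S) = -3*(I*S + I) = -3*(I + I*S) = -3*I - 3*I*S)
T = -36 (T = -3*(-3)*(1 + 3)/(-1) = -3*(-3)*4*(-1) = 36*(-1) = -36)
N(C, O) = 7 - 32*C (N(C, O) = -36*C + (4*C + 7) = -36*C + (7 + 4*C) = 7 - 32*C)
(N(0, -1) - 143)*(-127) = ((7 - 32*0) - 143)*(-127) = ((7 + 0) - 143)*(-127) = (7 - 143)*(-127) = -136*(-127) = 17272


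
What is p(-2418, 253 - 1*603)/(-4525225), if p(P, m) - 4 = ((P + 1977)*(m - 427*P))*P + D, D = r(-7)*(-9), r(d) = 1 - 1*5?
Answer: -1100605838008/4525225 ≈ -2.4322e+5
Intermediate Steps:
r(d) = -4 (r(d) = 1 - 5 = -4)
D = 36 (D = -4*(-9) = 36)
p(P, m) = 40 + P*(1977 + P)*(m - 427*P) (p(P, m) = 4 + (((P + 1977)*(m - 427*P))*P + 36) = 4 + (((1977 + P)*(m - 427*P))*P + 36) = 4 + (P*(1977 + P)*(m - 427*P) + 36) = 4 + (36 + P*(1977 + P)*(m - 427*P)) = 40 + P*(1977 + P)*(m - 427*P))
p(-2418, 253 - 1*603)/(-4525225) = (40 - 844179*(-2418)² - 427*(-2418)³ + (253 - 1*603)*(-2418)² + 1977*(-2418)*(253 - 1*603))/(-4525225) = (40 - 844179*5846724 - 427*(-14137378632) + (253 - 603)*5846724 + 1977*(-2418)*(253 - 603))*(-1/4525225) = (40 - 4935681619596 + 6036660675864 - 350*5846724 + 1977*(-2418)*(-350))*(-1/4525225) = (40 - 4935681619596 + 6036660675864 - 2046353400 + 1673135100)*(-1/4525225) = 1100605838008*(-1/4525225) = -1100605838008/4525225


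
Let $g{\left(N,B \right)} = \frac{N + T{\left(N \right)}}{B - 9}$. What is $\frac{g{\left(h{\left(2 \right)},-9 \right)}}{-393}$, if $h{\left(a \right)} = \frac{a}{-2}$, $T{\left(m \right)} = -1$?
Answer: $- \frac{1}{3537} \approx -0.00028273$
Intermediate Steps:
$h{\left(a \right)} = - \frac{a}{2}$ ($h{\left(a \right)} = a \left(- \frac{1}{2}\right) = - \frac{a}{2}$)
$g{\left(N,B \right)} = \frac{-1 + N}{-9 + B}$ ($g{\left(N,B \right)} = \frac{N - 1}{B - 9} = \frac{-1 + N}{-9 + B}$)
$\frac{g{\left(h{\left(2 \right)},-9 \right)}}{-393} = \frac{\frac{1}{-9 - 9} \left(-1 - 1\right)}{-393} = \frac{-1 - 1}{-18} \left(- \frac{1}{393}\right) = \left(- \frac{1}{18}\right) \left(-2\right) \left(- \frac{1}{393}\right) = \frac{1}{9} \left(- \frac{1}{393}\right) = - \frac{1}{3537}$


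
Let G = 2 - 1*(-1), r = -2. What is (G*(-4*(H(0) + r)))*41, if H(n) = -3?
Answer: 2460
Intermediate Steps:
G = 3 (G = 2 + 1 = 3)
(G*(-4*(H(0) + r)))*41 = (3*(-4*(-3 - 2)))*41 = (3*(-4*(-5)))*41 = (3*20)*41 = 60*41 = 2460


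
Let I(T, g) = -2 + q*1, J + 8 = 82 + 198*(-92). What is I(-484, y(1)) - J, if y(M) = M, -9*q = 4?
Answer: 163256/9 ≈ 18140.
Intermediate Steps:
q = -4/9 (q = -1/9*4 = -4/9 ≈ -0.44444)
J = -18142 (J = -8 + (82 + 198*(-92)) = -8 + (82 - 18216) = -8 - 18134 = -18142)
I(T, g) = -22/9 (I(T, g) = -2 - 4/9*1 = -2 - 4/9 = -22/9)
I(-484, y(1)) - J = -22/9 - 1*(-18142) = -22/9 + 18142 = 163256/9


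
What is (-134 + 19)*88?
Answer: -10120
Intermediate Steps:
(-134 + 19)*88 = -115*88 = -10120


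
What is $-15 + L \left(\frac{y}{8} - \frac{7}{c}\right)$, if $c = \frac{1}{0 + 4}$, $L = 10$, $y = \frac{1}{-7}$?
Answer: $- \frac{8265}{28} \approx -295.18$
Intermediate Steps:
$y = - \frac{1}{7} \approx -0.14286$
$c = \frac{1}{4} \approx 0.25$
$-15 + L \left(\frac{y}{8} - \frac{7}{c}\right) = -15 + 10 \left(- \frac{1}{7 \cdot 8} - 7 \frac{1}{\frac{1}{4}}\right) = -15 + 10 \left(\left(- \frac{1}{7}\right) \frac{1}{8} - 28\right) = -15 + 10 \left(- \frac{1}{56} - 28\right) = -15 + 10 \left(- \frac{1569}{56}\right) = -15 - \frac{7845}{28} = - \frac{8265}{28}$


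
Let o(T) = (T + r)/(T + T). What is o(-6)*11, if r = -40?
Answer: 253/6 ≈ 42.167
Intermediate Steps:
o(T) = (-40 + T)/(2*T) (o(T) = (T - 40)/(T + T) = (-40 + T)/((2*T)) = (-40 + T)*(1/(2*T)) = (-40 + T)/(2*T))
o(-6)*11 = ((½)*(-40 - 6)/(-6))*11 = ((½)*(-⅙)*(-46))*11 = (23/6)*11 = 253/6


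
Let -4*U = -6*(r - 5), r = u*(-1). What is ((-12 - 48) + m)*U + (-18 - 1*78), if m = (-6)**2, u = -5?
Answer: -96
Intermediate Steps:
r = 5 (r = -5*(-1) = 5)
m = 36
U = 0 (U = -(-3)*(5 - 5)/2 = -(-3)*0/2 = -1/4*0 = 0)
((-12 - 48) + m)*U + (-18 - 1*78) = ((-12 - 48) + 36)*0 + (-18 - 1*78) = (-60 + 36)*0 + (-18 - 78) = -24*0 - 96 = 0 - 96 = -96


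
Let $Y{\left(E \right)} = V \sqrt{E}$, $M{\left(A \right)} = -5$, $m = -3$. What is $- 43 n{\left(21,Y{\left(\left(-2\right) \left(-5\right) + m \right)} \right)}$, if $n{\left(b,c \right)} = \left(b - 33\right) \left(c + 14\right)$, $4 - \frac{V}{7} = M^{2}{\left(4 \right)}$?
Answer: $7224 - 75852 \sqrt{7} \approx -1.9346 \cdot 10^{5}$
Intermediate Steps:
$V = -147$ ($V = 28 - 7 \left(-5\right)^{2} = 28 - 175 = -147$)
$Y{\left(E \right)} = - 147 \sqrt{E}$
$n{\left(b,c \right)} = \left(-33 + b\right) \left(14 + c\right)$
$- 43 n{\left(21,Y{\left(\left(-2\right) \left(-5\right) + m \right)} \right)} = - 43 \left(-462 - 33 \left(- 147 \sqrt{\left(-2\right) \left(-5\right) - 3}\right) + 14 \cdot 21 + 21 \left(- 147 \sqrt{\left(-2\right) \left(-5\right) - 3}\right)\right) = - 43 \left(-462 - 33 \left(- 147 \sqrt{10 - 3}\right) + 294 + 21 \left(- 147 \sqrt{10 - 3}\right)\right) = - 43 \left(-462 - 33 \left(- 147 \sqrt{7}\right) + 294 + 21 \left(- 147 \sqrt{7}\right)\right) = - 43 \left(-462 + 4851 \sqrt{7} + 294 - 3087 \sqrt{7}\right) = - 43 \left(-168 + 1764 \sqrt{7}\right) = 7224 - 75852 \sqrt{7}$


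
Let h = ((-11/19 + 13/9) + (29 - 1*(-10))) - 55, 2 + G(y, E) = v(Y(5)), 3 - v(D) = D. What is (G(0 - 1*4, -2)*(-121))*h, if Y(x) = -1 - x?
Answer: 2192036/171 ≈ 12819.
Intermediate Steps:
v(D) = 3 - D
G(y, E) = 7 (G(y, E) = -2 + (3 - (-1 - 1*5)) = -2 + (3 - (-1 - 5)) = -2 + (3 - 1*(-6)) = -2 + (3 + 6) = -2 + 9 = 7)
h = -2588/171 (h = ((-11*1/19 + 13*(1/9)) + (29 + 10)) - 55 = ((-11/19 + 13/9) + 39) - 55 = (148/171 + 39) - 55 = 6817/171 - 55 = -2588/171 ≈ -15.135)
(G(0 - 1*4, -2)*(-121))*h = (7*(-121))*(-2588/171) = -847*(-2588/171) = 2192036/171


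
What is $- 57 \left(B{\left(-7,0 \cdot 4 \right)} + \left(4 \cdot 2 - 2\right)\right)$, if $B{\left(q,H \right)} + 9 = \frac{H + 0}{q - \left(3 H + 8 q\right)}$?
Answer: $171$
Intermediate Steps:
$B{\left(q,H \right)} = -9 + \frac{H}{- 7 q - 3 H}$ ($B{\left(q,H \right)} = -9 + \frac{H + 0}{q - \left(3 H + 8 q\right)} = -9 + \frac{H}{q - \left(3 H + 8 q\right)} = -9 + \frac{H}{- 7 q - 3 H}$)
$- 57 \left(B{\left(-7,0 \cdot 4 \right)} + \left(4 \cdot 2 - 2\right)\right) = - 57 \left(\frac{7 \left(\left(-9\right) \left(-7\right) - 4 \cdot 0 \cdot 4\right)}{3 \cdot 0 \cdot 4 + 7 \left(-7\right)} + \left(4 \cdot 2 - 2\right)\right) = - 57 \left(\frac{7 \left(63 - 0\right)}{3 \cdot 0 - 49} + \left(8 - 2\right)\right) = - 57 \left(\frac{7 \left(63 + 0\right)}{0 - 49} + 6\right) = - 57 \left(7 \frac{1}{-49} \cdot 63 + 6\right) = - 57 \left(7 \left(- \frac{1}{49}\right) 63 + 6\right) = - 57 \left(-9 + 6\right) = \left(-57\right) \left(-3\right) = 171$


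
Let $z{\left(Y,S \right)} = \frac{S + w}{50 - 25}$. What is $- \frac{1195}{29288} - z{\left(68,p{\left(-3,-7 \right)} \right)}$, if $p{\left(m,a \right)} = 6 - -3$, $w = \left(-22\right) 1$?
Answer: $\frac{350869}{732200} \approx 0.4792$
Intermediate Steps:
$w = -22$
$p{\left(m,a \right)} = 9$ ($p{\left(m,a \right)} = 6 + 3 = 9$)
$z{\left(Y,S \right)} = - \frac{22}{25} + \frac{S}{25}$ ($z{\left(Y,S \right)} = \frac{S - 22}{50 - 25} = \frac{-22 + S}{25} = \left(-22 + S\right) \frac{1}{25} = - \frac{22}{25} + \frac{S}{25}$)
$- \frac{1195}{29288} - z{\left(68,p{\left(-3,-7 \right)} \right)} = - \frac{1195}{29288} - \left(- \frac{22}{25} + \frac{1}{25} \cdot 9\right) = \left(-1195\right) \frac{1}{29288} - \left(- \frac{22}{25} + \frac{9}{25}\right) = - \frac{1195}{29288} - - \frac{13}{25} = - \frac{1195}{29288} + \frac{13}{25} = \frac{350869}{732200}$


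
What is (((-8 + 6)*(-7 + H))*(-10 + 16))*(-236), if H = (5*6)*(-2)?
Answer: -189744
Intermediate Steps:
H = -60 (H = 30*(-2) = -60)
(((-8 + 6)*(-7 + H))*(-10 + 16))*(-236) = (((-8 + 6)*(-7 - 60))*(-10 + 16))*(-236) = (-2*(-67)*6)*(-236) = (134*6)*(-236) = 804*(-236) = -189744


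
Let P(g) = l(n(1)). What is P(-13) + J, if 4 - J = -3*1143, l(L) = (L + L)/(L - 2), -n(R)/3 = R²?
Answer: 17171/5 ≈ 3434.2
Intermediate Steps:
n(R) = -3*R²
l(L) = 2*L/(-2 + L) (l(L) = (2*L)/(-2 + L) = 2*L/(-2 + L))
P(g) = 6/5 (P(g) = 2*(-3*1²)/(-2 - 3*1²) = 2*(-3*1)/(-2 - 3*1) = 2*(-3)/(-2 - 3) = 2*(-3)/(-5) = 2*(-3)*(-⅕) = 6/5)
J = 3433 (J = 4 - (-3)*1143 = 4 - 1*(-3429) = 4 + 3429 = 3433)
P(-13) + J = 6/5 + 3433 = 17171/5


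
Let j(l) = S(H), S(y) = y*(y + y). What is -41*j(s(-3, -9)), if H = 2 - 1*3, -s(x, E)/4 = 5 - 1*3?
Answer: -82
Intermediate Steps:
s(x, E) = -8 (s(x, E) = -4*(5 - 1*3) = -4*(5 - 3) = -4*2 = -8)
H = -1 (H = 2 - 3 = -1)
S(y) = 2*y² (S(y) = y*(2*y) = 2*y²)
j(l) = 2 (j(l) = 2*(-1)² = 2*1 = 2)
-41*j(s(-3, -9)) = -41*2 = -82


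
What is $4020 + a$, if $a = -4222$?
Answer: $-202$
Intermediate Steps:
$4020 + a = 4020 - 4222 = -202$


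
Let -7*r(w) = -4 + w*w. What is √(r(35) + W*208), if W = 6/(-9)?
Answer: 5*I*√5523/21 ≈ 17.694*I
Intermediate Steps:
r(w) = 4/7 - w²/7 (r(w) = -(-4 + w*w)/7 = -(-4 + w²)/7 = 4/7 - w²/7)
W = -⅔ (W = 6*(-⅑) = -⅔ ≈ -0.66667)
√(r(35) + W*208) = √((4/7 - ⅐*35²) - ⅔*208) = √((4/7 - ⅐*1225) - 416/3) = √((4/7 - 175) - 416/3) = √(-1221/7 - 416/3) = √(-6575/21) = 5*I*√5523/21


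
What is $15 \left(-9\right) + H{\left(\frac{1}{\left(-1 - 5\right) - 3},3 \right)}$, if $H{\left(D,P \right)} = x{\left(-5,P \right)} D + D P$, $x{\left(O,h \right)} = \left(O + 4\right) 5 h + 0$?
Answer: $- \frac{401}{3} \approx -133.67$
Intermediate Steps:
$x{\left(O,h \right)} = h \left(20 + 5 O\right)$ ($x{\left(O,h \right)} = \left(4 + O\right) 5 h + 0 = \left(20 + 5 O\right) h + 0 = h \left(20 + 5 O\right) + 0 = h \left(20 + 5 O\right)$)
$H{\left(D,P \right)} = - 4 D P$ ($H{\left(D,P \right)} = 5 P \left(4 - 5\right) D + D P = 5 P \left(-1\right) D + D P = - 5 P D + D P = - 5 D P + D P = - 4 D P$)
$15 \left(-9\right) + H{\left(\frac{1}{\left(-1 - 5\right) - 3},3 \right)} = 15 \left(-9\right) - 4 \frac{1}{\left(-1 - 5\right) - 3} \cdot 3 = -135 - 4 \frac{1}{\left(-1 - 5\right) - 3} \cdot 3 = -135 - 4 \frac{1}{-6 - 3} \cdot 3 = -135 - 4 \frac{1}{-9} \cdot 3 = -135 - \left(- \frac{4}{9}\right) 3 = -135 + \frac{4}{3} = - \frac{401}{3}$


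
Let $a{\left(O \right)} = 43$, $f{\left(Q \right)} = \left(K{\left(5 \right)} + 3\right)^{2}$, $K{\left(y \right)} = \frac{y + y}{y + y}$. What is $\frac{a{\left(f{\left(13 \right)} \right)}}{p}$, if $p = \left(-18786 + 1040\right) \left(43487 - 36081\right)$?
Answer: $- \frac{43}{131426876} \approx -3.2718 \cdot 10^{-7}$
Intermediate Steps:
$K{\left(y \right)} = 1$ ($K{\left(y \right)} = \frac{2 y}{2 y} = 2 y \frac{1}{2 y} = 1$)
$f{\left(Q \right)} = 16$ ($f{\left(Q \right)} = \left(1 + 3\right)^{2} = 4^{2} = 16$)
$p = -131426876$ ($p = \left(-17746\right) 7406 = -131426876$)
$\frac{a{\left(f{\left(13 \right)} \right)}}{p} = \frac{43}{-131426876} = 43 \left(- \frac{1}{131426876}\right) = - \frac{43}{131426876}$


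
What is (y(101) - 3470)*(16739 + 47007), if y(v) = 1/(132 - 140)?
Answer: -884826353/4 ≈ -2.2121e+8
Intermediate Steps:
y(v) = -⅛ (y(v) = 1/(-8) = -⅛)
(y(101) - 3470)*(16739 + 47007) = (-⅛ - 3470)*(16739 + 47007) = -27761/8*63746 = -884826353/4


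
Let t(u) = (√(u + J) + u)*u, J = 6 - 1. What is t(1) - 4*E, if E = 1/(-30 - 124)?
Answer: 79/77 + √6 ≈ 3.4755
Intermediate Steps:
J = 5
E = -1/154 (E = 1/(-154) = -1/154 ≈ -0.0064935)
t(u) = u*(u + √(5 + u)) (t(u) = (√(u + 5) + u)*u = (√(5 + u) + u)*u = (u + √(5 + u))*u = u*(u + √(5 + u)))
t(1) - 4*E = 1*(1 + √(5 + 1)) - 4*(-1/154) = 1*(1 + √6) + 2/77 = (1 + √6) + 2/77 = 79/77 + √6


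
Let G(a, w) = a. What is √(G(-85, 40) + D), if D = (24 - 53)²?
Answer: 6*√21 ≈ 27.495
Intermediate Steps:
D = 841 (D = (-29)² = 841)
√(G(-85, 40) + D) = √(-85 + 841) = √756 = 6*√21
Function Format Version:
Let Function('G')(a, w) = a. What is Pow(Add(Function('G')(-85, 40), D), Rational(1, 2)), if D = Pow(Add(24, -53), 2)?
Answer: Mul(6, Pow(21, Rational(1, 2))) ≈ 27.495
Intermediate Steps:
D = 841 (D = Pow(-29, 2) = 841)
Pow(Add(Function('G')(-85, 40), D), Rational(1, 2)) = Pow(Add(-85, 841), Rational(1, 2)) = Pow(756, Rational(1, 2)) = Mul(6, Pow(21, Rational(1, 2)))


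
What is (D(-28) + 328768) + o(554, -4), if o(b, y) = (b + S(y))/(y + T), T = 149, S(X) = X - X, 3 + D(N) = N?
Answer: 47667419/145 ≈ 3.2874e+5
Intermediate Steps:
D(N) = -3 + N
S(X) = 0
o(b, y) = b/(149 + y) (o(b, y) = (b + 0)/(y + 149) = b/(149 + y))
(D(-28) + 328768) + o(554, -4) = ((-3 - 28) + 328768) + 554/(149 - 4) = (-31 + 328768) + 554/145 = 328737 + 554*(1/145) = 328737 + 554/145 = 47667419/145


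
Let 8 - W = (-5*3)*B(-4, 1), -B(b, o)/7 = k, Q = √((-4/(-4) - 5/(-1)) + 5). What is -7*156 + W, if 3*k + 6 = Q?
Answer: -874 - 35*√11 ≈ -990.08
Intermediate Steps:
Q = √11 (Q = √((-4*(-¼) - 5*(-1)) + 5) = √((1 + 5) + 5) = √(6 + 5) = √11 ≈ 3.3166)
k = -2 + √11/3 ≈ -0.89446
B(b, o) = 14 - 7*√11/3 (B(b, o) = -7*(-2 + √11/3) = 14 - 7*√11/3)
W = 218 - 35*√11 (W = 8 - (-5*3)*(14 - 7*√11/3) = 8 - (-15)*(14 - 7*√11/3) = 8 - (-210 + 35*√11) = 8 + (210 - 35*√11) = 218 - 35*√11 ≈ 101.92)
-7*156 + W = -7*156 + (218 - 35*√11) = -1092 + (218 - 35*√11) = -874 - 35*√11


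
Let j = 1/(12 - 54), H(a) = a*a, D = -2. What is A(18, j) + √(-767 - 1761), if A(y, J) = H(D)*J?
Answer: -2/21 + 4*I*√158 ≈ -0.095238 + 50.279*I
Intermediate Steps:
H(a) = a²
j = -1/42 (j = 1/(-42) = -1/42 ≈ -0.023810)
A(y, J) = 4*J (A(y, J) = (-2)²*J = 4*J)
A(18, j) + √(-767 - 1761) = 4*(-1/42) + √(-767 - 1761) = -2/21 + √(-2528) = -2/21 + 4*I*√158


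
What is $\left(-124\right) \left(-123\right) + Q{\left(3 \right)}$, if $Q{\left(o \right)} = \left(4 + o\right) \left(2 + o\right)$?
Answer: $15287$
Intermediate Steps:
$Q{\left(o \right)} = \left(2 + o\right) \left(4 + o\right)$
$\left(-124\right) \left(-123\right) + Q{\left(3 \right)} = \left(-124\right) \left(-123\right) + \left(8 + 3^{2} + 6 \cdot 3\right) = 15252 + \left(8 + 9 + 18\right) = 15252 + 35 = 15287$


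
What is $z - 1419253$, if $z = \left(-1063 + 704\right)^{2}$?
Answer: $-1290372$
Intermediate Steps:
$z = 128881$ ($z = \left(-359\right)^{2} = 128881$)
$z - 1419253 = 128881 - 1419253 = -1290372$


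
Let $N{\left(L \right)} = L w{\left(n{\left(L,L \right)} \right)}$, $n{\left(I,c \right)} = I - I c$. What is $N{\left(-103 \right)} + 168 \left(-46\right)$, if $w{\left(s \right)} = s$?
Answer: $1095608$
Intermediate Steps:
$n{\left(I,c \right)} = I - I c$
$N{\left(L \right)} = L^{2} \left(1 - L\right)$ ($N{\left(L \right)} = L L \left(1 - L\right) = L^{2} \left(1 - L\right)$)
$N{\left(-103 \right)} + 168 \left(-46\right) = \left(-103\right)^{2} \left(1 - -103\right) + 168 \left(-46\right) = 10609 \left(1 + 103\right) - 7728 = 10609 \cdot 104 - 7728 = 1103336 - 7728 = 1095608$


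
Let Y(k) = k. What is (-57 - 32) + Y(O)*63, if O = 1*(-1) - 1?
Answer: -215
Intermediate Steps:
O = -2 (O = -1 - 1 = -2)
(-57 - 32) + Y(O)*63 = (-57 - 32) - 2*63 = -89 - 126 = -215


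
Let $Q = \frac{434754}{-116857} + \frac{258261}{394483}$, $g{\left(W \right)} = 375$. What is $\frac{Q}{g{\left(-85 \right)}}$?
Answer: $- \frac{9421563767}{1152452498275} \approx -0.0081752$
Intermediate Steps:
$Q = - \frac{141323456505}{46098099931}$ ($Q = 434754 \left(- \frac{1}{116857}\right) + 258261 \cdot \frac{1}{394483} = - \frac{434754}{116857} + \frac{258261}{394483} = - \frac{141323456505}{46098099931} \approx -3.0657$)
$\frac{Q}{g{\left(-85 \right)}} = - \frac{141323456505}{46098099931 \cdot 375} = \left(- \frac{141323456505}{46098099931}\right) \frac{1}{375} = - \frac{9421563767}{1152452498275}$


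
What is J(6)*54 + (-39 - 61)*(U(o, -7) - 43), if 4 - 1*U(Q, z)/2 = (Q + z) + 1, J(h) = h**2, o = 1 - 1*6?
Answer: 3244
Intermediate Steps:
o = -5 (o = 1 - 6 = -5)
U(Q, z) = 6 - 2*Q - 2*z (U(Q, z) = 8 - 2*((Q + z) + 1) = 8 - 2*(1 + Q + z) = 8 + (-2 - 2*Q - 2*z) = 6 - 2*Q - 2*z)
J(6)*54 + (-39 - 61)*(U(o, -7) - 43) = 6**2*54 + (-39 - 61)*((6 - 2*(-5) - 2*(-7)) - 43) = 36*54 - 100*((6 + 10 + 14) - 43) = 1944 - 100*(30 - 43) = 1944 - 100*(-13) = 1944 + 1300 = 3244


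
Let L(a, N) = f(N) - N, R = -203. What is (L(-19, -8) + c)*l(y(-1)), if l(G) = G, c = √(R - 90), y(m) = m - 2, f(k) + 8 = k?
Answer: 24 - 3*I*√293 ≈ 24.0 - 51.352*I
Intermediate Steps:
f(k) = -8 + k
y(m) = -2 + m
L(a, N) = -8 (L(a, N) = (-8 + N) - N = -8)
c = I*√293 (c = √(-203 - 90) = √(-293) = I*√293 ≈ 17.117*I)
(L(-19, -8) + c)*l(y(-1)) = (-8 + I*√293)*(-2 - 1) = (-8 + I*√293)*(-3) = 24 - 3*I*√293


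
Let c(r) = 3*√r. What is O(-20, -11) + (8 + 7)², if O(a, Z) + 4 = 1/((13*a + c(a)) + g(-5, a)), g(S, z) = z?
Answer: 868295/3929 - 3*I*√5/39290 ≈ 221.0 - 0.00017074*I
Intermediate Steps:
O(a, Z) = -4 + 1/(3*√a + 14*a) (O(a, Z) = -4 + 1/((13*a + 3*√a) + a) = -4 + 1/((3*√a + 13*a) + a) = -4 + 1/(3*√a + 14*a))
O(-20, -11) + (8 + 7)² = (1 - 56*(-20) - 24*I*√5)/(3*√(-20) + 14*(-20)) + (8 + 7)² = (1 + 1120 - 24*I*√5)/(3*(2*I*√5) - 280) + 15² = (1 + 1120 - 24*I*√5)/(6*I*√5 - 280) + 225 = (1121 - 24*I*√5)/(-280 + 6*I*√5) + 225 = 225 + (1121 - 24*I*√5)/(-280 + 6*I*√5)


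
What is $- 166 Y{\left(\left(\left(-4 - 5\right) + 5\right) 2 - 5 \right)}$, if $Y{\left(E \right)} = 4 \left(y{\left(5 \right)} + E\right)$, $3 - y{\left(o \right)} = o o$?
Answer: $23240$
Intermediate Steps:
$y{\left(o \right)} = 3 - o^{2}$ ($y{\left(o \right)} = 3 - o o = 3 - o^{2}$)
$Y{\left(E \right)} = -88 + 4 E$ ($Y{\left(E \right)} = 4 \left(\left(3 - 5^{2}\right) + E\right) = 4 \left(\left(3 - 25\right) + E\right) = 4 \left(-22 + E\right) = -88 + 4 E$)
$- 166 Y{\left(\left(\left(-4 - 5\right) + 5\right) 2 - 5 \right)} = - 166 \left(-88 + 4 \left(\left(\left(-4 - 5\right) + 5\right) 2 - 5\right)\right) = - 166 \left(-88 + 4 \left(\left(-9 + 5\right) 2 - 5\right)\right) = - 166 \left(-88 + 4 \left(\left(-4\right) 2 - 5\right)\right) = - 166 \left(-88 + 4 \left(-8 - 5\right)\right) = - 166 \left(-88 + 4 \left(-13\right)\right) = - 166 \left(-88 - 52\right) = \left(-166\right) \left(-140\right) = 23240$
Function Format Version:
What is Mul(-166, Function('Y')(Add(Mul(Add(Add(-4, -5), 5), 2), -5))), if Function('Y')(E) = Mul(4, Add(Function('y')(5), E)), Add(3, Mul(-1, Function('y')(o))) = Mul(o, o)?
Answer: 23240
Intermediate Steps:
Function('y')(o) = Add(3, Mul(-1, Pow(o, 2))) (Function('y')(o) = Add(3, Mul(-1, Mul(o, o))) = Add(3, Mul(-1, Pow(o, 2))))
Function('Y')(E) = Add(-88, Mul(4, E)) (Function('Y')(E) = Mul(4, Add(Add(3, Mul(-1, Pow(5, 2))), E)) = Mul(4, Add(Add(3, Mul(-1, 25)), E)) = Mul(4, Add(Add(3, -25), E)) = Mul(4, Add(-22, E)) = Add(-88, Mul(4, E)))
Mul(-166, Function('Y')(Add(Mul(Add(Add(-4, -5), 5), 2), -5))) = Mul(-166, Add(-88, Mul(4, Add(Mul(Add(Add(-4, -5), 5), 2), -5)))) = Mul(-166, Add(-88, Mul(4, Add(Mul(Add(-9, 5), 2), -5)))) = Mul(-166, Add(-88, Mul(4, Add(Mul(-4, 2), -5)))) = Mul(-166, Add(-88, Mul(4, Add(-8, -5)))) = Mul(-166, Add(-88, Mul(4, -13))) = Mul(-166, Add(-88, -52)) = Mul(-166, -140) = 23240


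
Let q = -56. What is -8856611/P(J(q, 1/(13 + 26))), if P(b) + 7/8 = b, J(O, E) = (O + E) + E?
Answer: 2763262632/17729 ≈ 1.5586e+5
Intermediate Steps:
J(O, E) = O + 2*E (J(O, E) = (E + O) + E = O + 2*E)
P(b) = -7/8 + b
-8856611/P(J(q, 1/(13 + 26))) = -8856611/(-7/8 + (-56 + 2/(13 + 26))) = -8856611/(-7/8 + (-56 + 2/39)) = -8856611/(-7/8 - 2182/39) = -8856611/(-17729/312) = -8856611*(-312/17729) = 2763262632/17729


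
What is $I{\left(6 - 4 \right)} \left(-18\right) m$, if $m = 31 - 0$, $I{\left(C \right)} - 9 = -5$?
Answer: $-2232$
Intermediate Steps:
$I{\left(C \right)} = 4$ ($I{\left(C \right)} = 9 - 5 = 4$)
$m = 31$ ($m = 31 + 0 = 31$)
$I{\left(6 - 4 \right)} \left(-18\right) m = 4 \left(-18\right) 31 = \left(-72\right) 31 = -2232$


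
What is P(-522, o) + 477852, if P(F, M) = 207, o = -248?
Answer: 478059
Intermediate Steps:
P(-522, o) + 477852 = 207 + 477852 = 478059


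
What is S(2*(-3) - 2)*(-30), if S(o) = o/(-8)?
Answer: -30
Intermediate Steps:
S(o) = -o/8 (S(o) = o*(-1/8) = -o/8)
S(2*(-3) - 2)*(-30) = -(2*(-3) - 2)/8*(-30) = -(-6 - 2)/8*(-30) = -1/8*(-8)*(-30) = 1*(-30) = -30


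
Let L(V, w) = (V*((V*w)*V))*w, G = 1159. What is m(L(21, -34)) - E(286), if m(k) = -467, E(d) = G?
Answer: -1626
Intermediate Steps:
E(d) = 1159
L(V, w) = V³*w² (L(V, w) = (V*(w*V²))*w = (w*V³)*w = V³*w²)
m(L(21, -34)) - E(286) = -467 - 1*1159 = -467 - 1159 = -1626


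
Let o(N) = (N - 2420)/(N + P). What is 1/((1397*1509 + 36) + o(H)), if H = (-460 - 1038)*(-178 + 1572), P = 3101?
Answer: 2085111/4395643355731 ≈ 4.7436e-7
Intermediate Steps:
H = -2088212 (H = -1498*1394 = -2088212)
o(N) = (-2420 + N)/(3101 + N) (o(N) = (N - 2420)/(N + 3101) = (-2420 + N)/(3101 + N))
1/((1397*1509 + 36) + o(H)) = 1/((1397*1509 + 36) + (-2420 - 2088212)/(3101 - 2088212)) = 1/((2108073 + 36) - 2090632/(-2085111)) = 1/(2108109 - 1/2085111*(-2090632)) = 1/(2108109 + 2090632/2085111) = 1/(4395643355731/2085111) = 2085111/4395643355731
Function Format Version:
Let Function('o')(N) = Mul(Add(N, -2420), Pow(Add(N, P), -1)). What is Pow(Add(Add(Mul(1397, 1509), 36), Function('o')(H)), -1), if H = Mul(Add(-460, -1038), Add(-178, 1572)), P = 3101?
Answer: Rational(2085111, 4395643355731) ≈ 4.7436e-7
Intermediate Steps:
H = -2088212 (H = Mul(-1498, 1394) = -2088212)
Function('o')(N) = Mul(Pow(Add(3101, N), -1), Add(-2420, N)) (Function('o')(N) = Mul(Add(N, -2420), Pow(Add(N, 3101), -1)) = Mul(Add(-2420, N), Pow(Add(3101, N), -1)) = Mul(Pow(Add(3101, N), -1), Add(-2420, N)))
Pow(Add(Add(Mul(1397, 1509), 36), Function('o')(H)), -1) = Pow(Add(Add(Mul(1397, 1509), 36), Mul(Pow(Add(3101, -2088212), -1), Add(-2420, -2088212))), -1) = Pow(Add(Add(2108073, 36), Mul(Pow(-2085111, -1), -2090632)), -1) = Pow(Add(2108109, Mul(Rational(-1, 2085111), -2090632)), -1) = Pow(Add(2108109, Rational(2090632, 2085111)), -1) = Pow(Rational(4395643355731, 2085111), -1) = Rational(2085111, 4395643355731)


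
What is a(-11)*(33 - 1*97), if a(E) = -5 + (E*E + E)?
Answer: -6720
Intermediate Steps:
a(E) = -5 + E + E**2 (a(E) = -5 + (E**2 + E) = -5 + (E + E**2) = -5 + E + E**2)
a(-11)*(33 - 1*97) = (-5 - 11 + (-11)**2)*(33 - 1*97) = (-5 - 11 + 121)*(33 - 97) = 105*(-64) = -6720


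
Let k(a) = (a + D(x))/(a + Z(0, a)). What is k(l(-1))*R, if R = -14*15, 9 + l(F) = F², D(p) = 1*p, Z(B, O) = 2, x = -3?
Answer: -385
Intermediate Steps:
D(p) = p
l(F) = -9 + F²
R = -210
k(a) = (-3 + a)/(2 + a) (k(a) = (a - 3)/(a + 2) = (-3 + a)/(2 + a))
k(l(-1))*R = ((-3 + (-9 + (-1)²))/(2 + (-9 + (-1)²)))*(-210) = ((-3 + (-9 + 1))/(2 + (-9 + 1)))*(-210) = ((-3 - 8)/(2 - 8))*(-210) = (-11/(-6))*(-210) = -⅙*(-11)*(-210) = (11/6)*(-210) = -385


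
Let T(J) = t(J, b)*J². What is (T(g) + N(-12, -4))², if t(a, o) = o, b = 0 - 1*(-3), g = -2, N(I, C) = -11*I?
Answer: 20736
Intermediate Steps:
b = 3 (b = 0 + 3 = 3)
T(J) = 3*J²
(T(g) + N(-12, -4))² = (3*(-2)² - 11*(-12))² = (3*4 + 132)² = (12 + 132)² = 144² = 20736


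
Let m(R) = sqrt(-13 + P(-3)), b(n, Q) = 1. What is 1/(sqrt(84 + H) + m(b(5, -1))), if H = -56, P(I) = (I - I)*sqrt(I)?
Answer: 1/(2*sqrt(7) + I*sqrt(13)) ≈ 0.12906 - 0.08794*I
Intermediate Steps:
P(I) = 0 (P(I) = 0*sqrt(I) = 0)
m(R) = I*sqrt(13) (m(R) = sqrt(-13 + 0) = sqrt(-13) = I*sqrt(13))
1/(sqrt(84 + H) + m(b(5, -1))) = 1/(sqrt(84 - 56) + I*sqrt(13)) = 1/(sqrt(28) + I*sqrt(13)) = 1/(2*sqrt(7) + I*sqrt(13))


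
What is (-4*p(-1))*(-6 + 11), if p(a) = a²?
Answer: -20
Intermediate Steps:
(-4*p(-1))*(-6 + 11) = (-4*(-1)²)*(-6 + 11) = -4*1*5 = -4*5 = -20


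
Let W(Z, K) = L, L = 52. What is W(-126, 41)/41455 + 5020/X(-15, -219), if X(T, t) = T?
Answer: -41620664/124365 ≈ -334.67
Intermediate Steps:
W(Z, K) = 52
W(-126, 41)/41455 + 5020/X(-15, -219) = 52/41455 + 5020/(-15) = 52*(1/41455) + 5020*(-1/15) = 52/41455 - 1004/3 = -41620664/124365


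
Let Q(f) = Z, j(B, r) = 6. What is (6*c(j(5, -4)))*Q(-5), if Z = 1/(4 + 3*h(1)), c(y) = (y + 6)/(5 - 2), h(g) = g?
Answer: 24/7 ≈ 3.4286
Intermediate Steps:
c(y) = 2 + y/3 (c(y) = (6 + y)/3 = (6 + y)*(⅓) = 2 + y/3)
Z = ⅐ (Z = 1/(4 + 3*1) = 1/(4 + 3) = 1/7 = ⅐ ≈ 0.14286)
Q(f) = ⅐
(6*c(j(5, -4)))*Q(-5) = (6*(2 + (⅓)*6))*(⅐) = (6*(2 + 2))*(⅐) = (6*4)*(⅐) = 24*(⅐) = 24/7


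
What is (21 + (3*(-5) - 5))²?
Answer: 1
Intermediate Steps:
(21 + (3*(-5) - 5))² = (21 + (-15 - 5))² = (21 - 20)² = 1² = 1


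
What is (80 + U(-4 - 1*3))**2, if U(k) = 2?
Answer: 6724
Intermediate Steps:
(80 + U(-4 - 1*3))**2 = (80 + 2)**2 = 82**2 = 6724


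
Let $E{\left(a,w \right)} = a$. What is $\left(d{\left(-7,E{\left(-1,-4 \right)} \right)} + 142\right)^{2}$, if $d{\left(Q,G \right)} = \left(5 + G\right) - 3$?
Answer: $20449$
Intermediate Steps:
$d{\left(Q,G \right)} = 2 + G$
$\left(d{\left(-7,E{\left(-1,-4 \right)} \right)} + 142\right)^{2} = \left(\left(2 - 1\right) + 142\right)^{2} = \left(1 + 142\right)^{2} = 143^{2} = 20449$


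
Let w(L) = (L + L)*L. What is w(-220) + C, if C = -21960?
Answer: 74840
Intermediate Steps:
w(L) = 2*L**2 (w(L) = (2*L)*L = 2*L**2)
w(-220) + C = 2*(-220)**2 - 21960 = 2*48400 - 21960 = 96800 - 21960 = 74840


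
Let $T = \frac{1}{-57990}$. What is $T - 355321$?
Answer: $- \frac{20605064791}{57990} \approx -3.5532 \cdot 10^{5}$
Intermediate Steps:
$T = - \frac{1}{57990} \approx -1.7244 \cdot 10^{-5}$
$T - 355321 = - \frac{1}{57990} - 355321 = - \frac{20605064791}{57990}$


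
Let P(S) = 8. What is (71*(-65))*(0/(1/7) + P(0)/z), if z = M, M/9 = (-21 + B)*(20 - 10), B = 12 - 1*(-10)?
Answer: -3692/9 ≈ -410.22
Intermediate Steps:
B = 22 (B = 12 + 10 = 22)
M = 90 (M = 9*((-21 + 22)*(20 - 10)) = 9*(1*10) = 9*10 = 90)
z = 90
(71*(-65))*(0/(1/7) + P(0)/z) = (71*(-65))*(0/(1/7) + 8/90) = -4615*(0/(⅐) + 8*(1/90)) = -4615*(0*7 + 4/45) = -4615*(0 + 4/45) = -4615*4/45 = -3692/9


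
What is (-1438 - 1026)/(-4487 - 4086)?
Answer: 2464/8573 ≈ 0.28741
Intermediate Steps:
(-1438 - 1026)/(-4487 - 4086) = -2464/(-8573) = -2464*(-1/8573) = 2464/8573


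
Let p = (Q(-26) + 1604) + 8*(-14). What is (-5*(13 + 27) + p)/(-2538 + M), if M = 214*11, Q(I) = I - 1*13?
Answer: -1253/184 ≈ -6.8098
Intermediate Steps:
Q(I) = -13 + I (Q(I) = I - 13 = -13 + I)
M = 2354
p = 1453 (p = ((-13 - 26) + 1604) + 8*(-14) = (-39 + 1604) - 112 = 1565 - 112 = 1453)
(-5*(13 + 27) + p)/(-2538 + M) = (-5*(13 + 27) + 1453)/(-2538 + 2354) = (-5*40 + 1453)/(-184) = (-200 + 1453)*(-1/184) = 1253*(-1/184) = -1253/184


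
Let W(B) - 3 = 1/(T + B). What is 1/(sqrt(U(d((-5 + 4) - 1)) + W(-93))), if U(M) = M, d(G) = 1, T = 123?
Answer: sqrt(30)/11 ≈ 0.49793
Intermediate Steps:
W(B) = 3 + 1/(123 + B)
1/(sqrt(U(d((-5 + 4) - 1)) + W(-93))) = 1/(sqrt(1 + (370 + 3*(-93))/(123 - 93))) = 1/(sqrt(1 + (370 - 279)/30)) = 1/(sqrt(1 + (1/30)*91)) = 1/(sqrt(1 + 91/30)) = 1/(sqrt(121/30)) = 1/(11*sqrt(30)/30) = sqrt(30)/11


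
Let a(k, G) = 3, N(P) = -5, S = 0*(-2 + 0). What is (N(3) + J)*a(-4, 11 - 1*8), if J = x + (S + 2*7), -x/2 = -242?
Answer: 1479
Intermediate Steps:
S = 0 (S = 0*(-2) = 0)
x = 484 (x = -2*(-242) = 484)
J = 498 (J = 484 + (0 + 2*7) = 484 + (0 + 14) = 484 + 14 = 498)
(N(3) + J)*a(-4, 11 - 1*8) = (-5 + 498)*3 = 493*3 = 1479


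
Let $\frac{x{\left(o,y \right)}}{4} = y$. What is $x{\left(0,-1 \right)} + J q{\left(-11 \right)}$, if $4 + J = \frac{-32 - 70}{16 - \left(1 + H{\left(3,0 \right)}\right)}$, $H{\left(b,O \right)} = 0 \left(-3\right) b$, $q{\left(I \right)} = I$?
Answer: $\frac{574}{5} \approx 114.8$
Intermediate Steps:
$x{\left(o,y \right)} = 4 y$
$H{\left(b,O \right)} = 0$ ($H{\left(b,O \right)} = 0 b = 0$)
$J = - \frac{54}{5}$ ($J = -4 + \frac{-32 - 70}{16 - 1} = -4 - \frac{102}{16 + \left(-1 + 0\right)} = -4 - \frac{102}{16 - 1} = -4 - \frac{102}{15} = -4 - \frac{34}{5} = - \frac{54}{5} \approx -10.8$)
$x{\left(0,-1 \right)} + J q{\left(-11 \right)} = 4 \left(-1\right) - - \frac{594}{5} = -4 + \frac{594}{5} = \frac{574}{5}$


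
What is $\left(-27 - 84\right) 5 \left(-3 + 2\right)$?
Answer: $555$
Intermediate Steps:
$\left(-27 - 84\right) 5 \left(-3 + 2\right) = - 111 \cdot 5 \left(-1\right) = \left(-111\right) \left(-5\right) = 555$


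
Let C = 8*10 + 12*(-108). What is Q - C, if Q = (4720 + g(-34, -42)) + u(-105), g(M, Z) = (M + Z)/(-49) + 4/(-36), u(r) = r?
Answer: 2572106/441 ≈ 5832.4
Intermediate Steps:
g(M, Z) = -1/9 - M/49 - Z/49 (g(M, Z) = (M + Z)*(-1/49) + 4*(-1/36) = (-M/49 - Z/49) - 1/9 = -1/9 - M/49 - Z/49)
Q = 2035850/441 (Q = (4720 + (-1/9 - 1/49*(-34) - 1/49*(-42))) - 105 = (4720 + (-1/9 + 34/49 + 6/7)) - 105 = (4720 + 635/441) - 105 = 2082155/441 - 105 = 2035850/441 ≈ 4616.4)
C = -1216 (C = 80 - 1296 = -1216)
Q - C = 2035850/441 - 1*(-1216) = 2035850/441 + 1216 = 2572106/441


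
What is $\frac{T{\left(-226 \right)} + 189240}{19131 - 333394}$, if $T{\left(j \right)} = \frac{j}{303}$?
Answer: $- \frac{57339494}{95221689} \approx -0.60217$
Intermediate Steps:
$T{\left(j \right)} = \frac{j}{303}$ ($T{\left(j \right)} = j \frac{1}{303} = \frac{j}{303}$)
$\frac{T{\left(-226 \right)} + 189240}{19131 - 333394} = \frac{\frac{1}{303} \left(-226\right) + 189240}{19131 - 333394} = \frac{- \frac{226}{303} + 189240}{-314263} = \frac{57339494}{303} \left(- \frac{1}{314263}\right) = - \frac{57339494}{95221689}$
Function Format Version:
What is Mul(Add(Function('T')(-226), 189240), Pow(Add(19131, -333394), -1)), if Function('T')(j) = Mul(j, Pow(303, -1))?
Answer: Rational(-57339494, 95221689) ≈ -0.60217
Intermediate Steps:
Function('T')(j) = Mul(Rational(1, 303), j) (Function('T')(j) = Mul(j, Rational(1, 303)) = Mul(Rational(1, 303), j))
Mul(Add(Function('T')(-226), 189240), Pow(Add(19131, -333394), -1)) = Mul(Add(Mul(Rational(1, 303), -226), 189240), Pow(Add(19131, -333394), -1)) = Mul(Add(Rational(-226, 303), 189240), Pow(-314263, -1)) = Mul(Rational(57339494, 303), Rational(-1, 314263)) = Rational(-57339494, 95221689)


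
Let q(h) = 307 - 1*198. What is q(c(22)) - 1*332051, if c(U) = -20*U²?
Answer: -331942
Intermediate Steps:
q(h) = 109 (q(h) = 307 - 198 = 109)
q(c(22)) - 1*332051 = 109 - 1*332051 = 109 - 332051 = -331942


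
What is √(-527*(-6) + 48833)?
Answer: √51995 ≈ 228.02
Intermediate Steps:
√(-527*(-6) + 48833) = √(3162 + 48833) = √51995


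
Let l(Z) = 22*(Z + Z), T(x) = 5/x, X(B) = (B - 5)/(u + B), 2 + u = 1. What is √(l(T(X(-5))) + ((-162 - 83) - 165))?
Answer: I*√278 ≈ 16.673*I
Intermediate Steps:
u = -1 (u = -2 + 1 = -1)
X(B) = (-5 + B)/(-1 + B) (X(B) = (B - 5)/(-1 + B) = (-5 + B)/(-1 + B))
l(Z) = 44*Z (l(Z) = 22*(2*Z) = 44*Z)
√(l(T(X(-5))) + ((-162 - 83) - 165)) = √(44*(5/(((-5 - 5)/(-1 - 5)))) + ((-162 - 83) - 165)) = √(44*(5/((-10/(-6)))) + (-245 - 165)) = √(44*(5/((-⅙*(-10)))) - 410) = √(44*(5/(5/3)) - 410) = √(44*(5*(⅗)) - 410) = √(44*3 - 410) = √(132 - 410) = √(-278) = I*√278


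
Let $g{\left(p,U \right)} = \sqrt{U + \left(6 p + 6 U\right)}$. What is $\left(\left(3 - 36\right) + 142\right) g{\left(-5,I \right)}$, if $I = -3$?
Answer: $109 i \sqrt{51} \approx 778.42 i$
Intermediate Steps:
$g{\left(p,U \right)} = \sqrt{6 p + 7 U}$ ($g{\left(p,U \right)} = \sqrt{U + \left(6 U + 6 p\right)} = \sqrt{6 p + 7 U}$)
$\left(\left(3 - 36\right) + 142\right) g{\left(-5,I \right)} = \left(\left(3 - 36\right) + 142\right) \sqrt{6 \left(-5\right) + 7 \left(-3\right)} = \left(\left(3 - 36\right) + 142\right) \sqrt{-30 - 21} = \left(-33 + 142\right) \sqrt{-51} = 109 i \sqrt{51}$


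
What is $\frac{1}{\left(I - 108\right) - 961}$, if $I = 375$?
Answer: $- \frac{1}{694} \approx -0.0014409$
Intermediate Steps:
$\frac{1}{\left(I - 108\right) - 961} = \frac{1}{\left(375 - 108\right) - 961} = \frac{1}{267 - 961} = \frac{1}{-694} = - \frac{1}{694}$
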